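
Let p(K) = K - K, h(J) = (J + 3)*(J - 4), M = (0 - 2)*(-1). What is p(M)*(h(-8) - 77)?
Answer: 0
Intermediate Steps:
M = 2 (M = -2*(-1) = 2)
h(J) = (-4 + J)*(3 + J) (h(J) = (3 + J)*(-4 + J) = (-4 + J)*(3 + J))
p(K) = 0
p(M)*(h(-8) - 77) = 0*((-12 + (-8)**2 - 1*(-8)) - 77) = 0*((-12 + 64 + 8) - 77) = 0*(60 - 77) = 0*(-17) = 0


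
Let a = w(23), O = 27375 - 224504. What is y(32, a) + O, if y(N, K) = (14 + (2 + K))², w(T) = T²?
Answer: 99896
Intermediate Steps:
O = -197129
a = 529 (a = 23² = 529)
y(N, K) = (16 + K)²
y(32, a) + O = (16 + 529)² - 197129 = 545² - 197129 = 297025 - 197129 = 99896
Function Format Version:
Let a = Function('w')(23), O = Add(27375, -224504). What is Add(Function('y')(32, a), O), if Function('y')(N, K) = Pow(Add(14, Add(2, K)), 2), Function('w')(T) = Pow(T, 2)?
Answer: 99896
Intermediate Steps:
O = -197129
a = 529 (a = Pow(23, 2) = 529)
Function('y')(N, K) = Pow(Add(16, K), 2)
Add(Function('y')(32, a), O) = Add(Pow(Add(16, 529), 2), -197129) = Add(Pow(545, 2), -197129) = Add(297025, -197129) = 99896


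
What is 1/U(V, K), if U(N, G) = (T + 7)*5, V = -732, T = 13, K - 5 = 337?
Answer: 1/100 ≈ 0.010000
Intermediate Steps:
K = 342 (K = 5 + 337 = 342)
U(N, G) = 100 (U(N, G) = (13 + 7)*5 = 20*5 = 100)
1/U(V, K) = 1/100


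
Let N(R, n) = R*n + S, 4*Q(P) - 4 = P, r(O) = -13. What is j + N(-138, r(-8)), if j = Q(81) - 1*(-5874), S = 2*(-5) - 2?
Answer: 30709/4 ≈ 7677.3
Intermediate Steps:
S = -12 (S = -10 - 2 = -12)
Q(P) = 1 + P/4
j = 23581/4 (j = (1 + (¼)*81) - 1*(-5874) = (1 + 81/4) + 5874 = 85/4 + 5874 = 23581/4 ≈ 5895.3)
N(R, n) = -12 + R*n (N(R, n) = R*n - 12 = -12 + R*n)
j + N(-138, r(-8)) = 23581/4 + (-12 - 138*(-13)) = 23581/4 + (-12 + 1794) = 23581/4 + 1782 = 30709/4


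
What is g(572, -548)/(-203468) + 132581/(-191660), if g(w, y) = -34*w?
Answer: -5812146807/9749169220 ≈ -0.59617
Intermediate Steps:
g(572, -548)/(-203468) + 132581/(-191660) = -34*572/(-203468) + 132581/(-191660) = -19448*(-1/203468) + 132581*(-1/191660) = 4862/50867 - 132581/191660 = -5812146807/9749169220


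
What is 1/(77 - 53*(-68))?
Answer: 1/3681 ≈ 0.00027167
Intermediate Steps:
1/(77 - 53*(-68)) = 1/(77 + 3604) = 1/3681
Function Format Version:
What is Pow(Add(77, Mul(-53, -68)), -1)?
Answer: Rational(1, 3681) ≈ 0.00027167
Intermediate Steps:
Pow(Add(77, Mul(-53, -68)), -1) = Pow(Add(77, 3604), -1) = Pow(3681, -1) = Rational(1, 3681)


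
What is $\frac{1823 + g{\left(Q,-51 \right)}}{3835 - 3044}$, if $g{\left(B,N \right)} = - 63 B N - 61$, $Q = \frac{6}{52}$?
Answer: $\frac{55451}{20566} \approx 2.6962$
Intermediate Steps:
$Q = \frac{3}{26}$ ($Q = 6 \cdot \frac{1}{52} = \frac{3}{26} \approx 0.11538$)
$g{\left(B,N \right)} = -61 - 63 B N$ ($g{\left(B,N \right)} = - 63 B N - 61 = -61 - 63 B N$)
$\frac{1823 + g{\left(Q,-51 \right)}}{3835 - 3044} = \frac{1823 - \left(61 + \frac{189}{26} \left(-51\right)\right)}{3835 - 3044} = \frac{1823 + \left(-61 + \frac{9639}{26}\right)}{791} = \left(1823 + \frac{8053}{26}\right) \frac{1}{791} = \frac{55451}{26} \cdot \frac{1}{791} = \frac{55451}{20566}$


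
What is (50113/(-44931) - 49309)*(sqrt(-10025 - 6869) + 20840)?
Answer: -46172120185280/44931 - 2215552792*I*sqrt(16894)/44931 ≈ -1.0276e+9 - 6.4092e+6*I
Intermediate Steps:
(50113/(-44931) - 49309)*(sqrt(-10025 - 6869) + 20840) = (50113*(-1/44931) - 49309)*(sqrt(-16894) + 20840) = (-50113/44931 - 49309)*(I*sqrt(16894) + 20840) = -2215552792*(20840 + I*sqrt(16894))/44931 = -46172120185280/44931 - 2215552792*I*sqrt(16894)/44931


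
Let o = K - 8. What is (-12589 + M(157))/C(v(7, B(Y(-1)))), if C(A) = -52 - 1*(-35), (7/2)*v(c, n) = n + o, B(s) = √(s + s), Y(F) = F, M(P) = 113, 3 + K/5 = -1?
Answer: 12476/17 ≈ 733.88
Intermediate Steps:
K = -20 (K = -15 + 5*(-1) = -15 - 5 = -20)
o = -28 (o = -20 - 8 = -28)
B(s) = √2*√s (B(s) = √(2*s) = √2*√s)
v(c, n) = -8 + 2*n/7 (v(c, n) = 2*(n - 28)/7 = 2*(-28 + n)/7 = -8 + 2*n/7)
C(A) = -17 (C(A) = -52 + 35 = -17)
(-12589 + M(157))/C(v(7, B(Y(-1)))) = (-12589 + 113)/(-17) = -12476*(-1/17) = 12476/17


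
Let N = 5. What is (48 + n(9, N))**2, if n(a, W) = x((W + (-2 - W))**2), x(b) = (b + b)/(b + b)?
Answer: 2401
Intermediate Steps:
x(b) = 1 (x(b) = (2*b)/((2*b)) = (2*b)*(1/(2*b)) = 1)
n(a, W) = 1
(48 + n(9, N))**2 = (48 + 1)**2 = 49**2 = 2401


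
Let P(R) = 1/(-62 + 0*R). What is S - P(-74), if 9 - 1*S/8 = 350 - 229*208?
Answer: 23456337/62 ≈ 3.7833e+5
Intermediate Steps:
S = 378328 (S = 72 - 8*(350 - 229*208) = 72 - 8*(350 - 47632) = 72 - 8*(-47282) = 72 + 378256 = 378328)
P(R) = -1/62 (P(R) = 1/(-62 + 0) = 1/(-62) = -1/62)
S - P(-74) = 378328 - 1*(-1/62) = 378328 + 1/62 = 23456337/62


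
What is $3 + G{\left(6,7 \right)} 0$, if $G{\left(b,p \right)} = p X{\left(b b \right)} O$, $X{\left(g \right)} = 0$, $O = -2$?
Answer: $3$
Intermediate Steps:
$G{\left(b,p \right)} = 0$ ($G{\left(b,p \right)} = p 0 \left(-2\right) = 0 \left(-2\right) = 0$)
$3 + G{\left(6,7 \right)} 0 = 3 + 0 \cdot 0 = 3 + 0 = 3$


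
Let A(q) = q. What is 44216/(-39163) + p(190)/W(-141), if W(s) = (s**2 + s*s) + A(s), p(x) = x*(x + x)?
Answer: 1075686464/1551677223 ≈ 0.69324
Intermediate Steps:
p(x) = 2*x**2 (p(x) = x*(2*x) = 2*x**2)
W(s) = s + 2*s**2 (W(s) = (s**2 + s*s) + s = (s**2 + s**2) + s = 2*s**2 + s = s + 2*s**2)
44216/(-39163) + p(190)/W(-141) = 44216/(-39163) + (2*190**2)/((-141*(1 + 2*(-141)))) = 44216*(-1/39163) + (2*36100)/((-141*(1 - 282))) = -44216/39163 + 72200/((-141*(-281))) = -44216/39163 + 72200/39621 = 1075686464/1551677223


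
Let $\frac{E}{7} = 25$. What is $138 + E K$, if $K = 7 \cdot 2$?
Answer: $2588$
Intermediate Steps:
$K = 14$
$E = 175$ ($E = 7 \cdot 25 = 175$)
$138 + E K = 138 + 175 \cdot 14 = 138 + 2450 = 2588$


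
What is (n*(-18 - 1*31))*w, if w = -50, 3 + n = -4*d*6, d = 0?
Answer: -7350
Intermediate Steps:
n = -3 (n = -3 - 4*0*6 = -3 + 0*6 = -3 + 0 = -3)
(n*(-18 - 1*31))*w = -3*(-18 - 1*31)*(-50) = -3*(-18 - 31)*(-50) = -3*(-49)*(-50) = 147*(-50) = -7350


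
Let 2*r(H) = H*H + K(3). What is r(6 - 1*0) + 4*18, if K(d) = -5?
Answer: 175/2 ≈ 87.500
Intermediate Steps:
r(H) = -5/2 + H²/2 (r(H) = (H*H - 5)/2 = (H² - 5)/2 = (-5 + H²)/2 = -5/2 + H²/2)
r(6 - 1*0) + 4*18 = (-5/2 + (6 - 1*0)²/2) + 4*18 = (-5/2 + (6 + 0)²/2) + 72 = (-5/2 + (½)*6²) + 72 = (-5/2 + (½)*36) + 72 = (-5/2 + 18) + 72 = 31/2 + 72 = 175/2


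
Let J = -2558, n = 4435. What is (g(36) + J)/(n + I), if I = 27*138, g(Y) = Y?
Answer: -2522/8161 ≈ -0.30903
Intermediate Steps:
I = 3726
(g(36) + J)/(n + I) = (36 - 2558)/(4435 + 3726) = -2522/8161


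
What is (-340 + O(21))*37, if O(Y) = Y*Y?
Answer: 3737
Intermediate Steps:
O(Y) = Y²
(-340 + O(21))*37 = (-340 + 21²)*37 = (-340 + 441)*37 = 101*37 = 3737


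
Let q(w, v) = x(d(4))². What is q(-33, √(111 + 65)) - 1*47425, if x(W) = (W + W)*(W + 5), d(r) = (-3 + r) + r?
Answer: -37425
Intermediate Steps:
d(r) = -3 + 2*r
x(W) = 2*W*(5 + W) (x(W) = (2*W)*(5 + W) = 2*W*(5 + W))
q(w, v) = 10000 (q(w, v) = (2*(-3 + 2*4)*(5 + (-3 + 2*4)))² = (2*(-3 + 8)*(5 + (-3 + 8)))² = (2*5*(5 + 5))² = (2*5*10)² = 100² = 10000)
q(-33, √(111 + 65)) - 1*47425 = 10000 - 1*47425 = 10000 - 47425 = -37425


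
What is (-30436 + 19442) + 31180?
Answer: 20186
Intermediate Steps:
(-30436 + 19442) + 31180 = -10994 + 31180 = 20186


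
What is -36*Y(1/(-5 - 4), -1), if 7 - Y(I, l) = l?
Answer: -288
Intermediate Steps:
Y(I, l) = 7 - l
-36*Y(1/(-5 - 4), -1) = -36*(7 - 1*(-1)) = -36*(7 + 1) = -36*8 = -288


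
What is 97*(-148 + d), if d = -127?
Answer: -26675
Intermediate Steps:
97*(-148 + d) = 97*(-148 - 127) = 97*(-275) = -26675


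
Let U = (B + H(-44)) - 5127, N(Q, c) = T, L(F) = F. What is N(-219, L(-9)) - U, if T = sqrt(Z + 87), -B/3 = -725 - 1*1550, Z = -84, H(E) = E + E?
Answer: -1610 + sqrt(3) ≈ -1608.3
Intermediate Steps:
H(E) = 2*E
B = 6825 (B = -3*(-725 - 1*1550) = -3*(-725 - 1550) = -3*(-2275) = 6825)
T = sqrt(3) (T = sqrt(-84 + 87) = sqrt(3) ≈ 1.7320)
N(Q, c) = sqrt(3)
U = 1610 (U = (6825 + 2*(-44)) - 5127 = (6825 - 88) - 5127 = 6737 - 5127 = 1610)
N(-219, L(-9)) - U = sqrt(3) - 1*1610 = sqrt(3) - 1610 = -1610 + sqrt(3)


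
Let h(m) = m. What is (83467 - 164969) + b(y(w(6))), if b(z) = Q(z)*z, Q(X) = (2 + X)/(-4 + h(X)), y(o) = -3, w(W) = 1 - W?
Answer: -570517/7 ≈ -81502.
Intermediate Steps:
Q(X) = (2 + X)/(-4 + X)
b(z) = z*(2 + z)/(-4 + z) (b(z) = ((2 + z)/(-4 + z))*z = z*(2 + z)/(-4 + z))
(83467 - 164969) + b(y(w(6))) = (83467 - 164969) - 3*(2 - 3)/(-4 - 3) = -81502 - 3*(-1)/(-7) = -81502 - 3*(-⅐)*(-1) = -81502 - 3/7 = -570517/7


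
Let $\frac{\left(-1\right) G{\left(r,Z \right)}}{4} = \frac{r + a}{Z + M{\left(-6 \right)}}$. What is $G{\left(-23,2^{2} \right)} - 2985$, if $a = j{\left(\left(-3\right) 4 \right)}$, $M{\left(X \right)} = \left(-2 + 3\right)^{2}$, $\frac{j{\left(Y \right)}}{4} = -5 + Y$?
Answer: $- \frac{14561}{5} \approx -2912.2$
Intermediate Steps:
$j{\left(Y \right)} = -20 + 4 Y$ ($j{\left(Y \right)} = 4 \left(-5 + Y\right) = -20 + 4 Y$)
$M{\left(X \right)} = 1$ ($M{\left(X \right)} = 1^{2} = 1$)
$a = -68$ ($a = -20 + 4 \left(\left(-3\right) 4\right) = -20 + 4 \left(-12\right) = -20 - 48 = -68$)
$G{\left(r,Z \right)} = - \frac{4 \left(-68 + r\right)}{1 + Z}$ ($G{\left(r,Z \right)} = - 4 \frac{r - 68}{Z + 1} = - 4 \frac{-68 + r}{1 + Z} = - \frac{4 \left(-68 + r\right)}{1 + Z}$)
$G{\left(-23,2^{2} \right)} - 2985 = \frac{4 \left(68 - -23\right)}{1 + 2^{2}} - 2985 = \frac{4 \left(68 + 23\right)}{1 + 4} - 2985 = 4 \cdot \frac{1}{5} \cdot 91 - 2985 = \frac{364}{5} - 2985 = - \frac{14561}{5}$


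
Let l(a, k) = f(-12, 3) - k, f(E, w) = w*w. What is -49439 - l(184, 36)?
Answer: -49412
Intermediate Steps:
f(E, w) = w²
l(a, k) = 9 - k (l(a, k) = 3² - k = 9 - k)
-49439 - l(184, 36) = -49439 - (9 - 1*36) = -49439 - (9 - 36) = -49439 - 1*(-27) = -49439 + 27 = -49412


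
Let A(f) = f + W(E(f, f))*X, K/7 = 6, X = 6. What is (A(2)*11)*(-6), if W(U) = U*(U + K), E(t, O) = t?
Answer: -34980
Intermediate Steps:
K = 42 (K = 7*6 = 42)
W(U) = U*(42 + U) (W(U) = U*(U + 42) = U*(42 + U))
A(f) = f + 6*f*(42 + f) (A(f) = f + (f*(42 + f))*6 = f + 6*f*(42 + f))
(A(2)*11)*(-6) = ((2*(253 + 6*2))*11)*(-6) = ((2*(253 + 12))*11)*(-6) = ((2*265)*11)*(-6) = (530*11)*(-6) = 5830*(-6) = -34980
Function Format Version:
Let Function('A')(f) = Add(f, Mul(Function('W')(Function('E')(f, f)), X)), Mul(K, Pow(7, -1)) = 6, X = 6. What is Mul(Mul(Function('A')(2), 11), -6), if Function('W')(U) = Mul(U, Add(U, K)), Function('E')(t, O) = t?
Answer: -34980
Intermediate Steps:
K = 42 (K = Mul(7, 6) = 42)
Function('W')(U) = Mul(U, Add(42, U)) (Function('W')(U) = Mul(U, Add(U, 42)) = Mul(U, Add(42, U)))
Function('A')(f) = Add(f, Mul(6, f, Add(42, f))) (Function('A')(f) = Add(f, Mul(Mul(f, Add(42, f)), 6)) = Add(f, Mul(6, f, Add(42, f))))
Mul(Mul(Function('A')(2), 11), -6) = Mul(Mul(Mul(2, Add(253, Mul(6, 2))), 11), -6) = Mul(Mul(Mul(2, Add(253, 12)), 11), -6) = Mul(Mul(Mul(2, 265), 11), -6) = Mul(Mul(530, 11), -6) = Mul(5830, -6) = -34980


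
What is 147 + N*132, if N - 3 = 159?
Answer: 21531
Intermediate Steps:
N = 162 (N = 3 + 159 = 162)
147 + N*132 = 147 + 162*132 = 147 + 21384 = 21531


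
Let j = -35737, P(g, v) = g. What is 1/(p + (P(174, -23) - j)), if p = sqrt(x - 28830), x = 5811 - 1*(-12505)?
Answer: 35911/1289610435 - I*sqrt(10514)/1289610435 ≈ 2.7846e-5 - 7.9511e-8*I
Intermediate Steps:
x = 18316 (x = 5811 + 12505 = 18316)
p = I*sqrt(10514) (p = sqrt(18316 - 28830) = sqrt(-10514) = I*sqrt(10514) ≈ 102.54*I)
1/(p + (P(174, -23) - j)) = 1/(I*sqrt(10514) + (174 - 1*(-35737))) = 1/(I*sqrt(10514) + (174 + 35737)) = 1/(I*sqrt(10514) + 35911) = 1/(35911 + I*sqrt(10514))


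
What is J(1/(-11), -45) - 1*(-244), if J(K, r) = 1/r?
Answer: 10979/45 ≈ 243.98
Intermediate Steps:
J(1/(-11), -45) - 1*(-244) = 1/(-45) - 1*(-244) = -1/45 + 244 = 10979/45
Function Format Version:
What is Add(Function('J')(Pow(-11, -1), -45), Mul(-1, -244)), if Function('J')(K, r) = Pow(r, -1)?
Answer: Rational(10979, 45) ≈ 243.98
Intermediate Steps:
Add(Function('J')(Pow(-11, -1), -45), Mul(-1, -244)) = Add(Pow(-45, -1), Mul(-1, -244)) = Add(Rational(-1, 45), 244) = Rational(10979, 45)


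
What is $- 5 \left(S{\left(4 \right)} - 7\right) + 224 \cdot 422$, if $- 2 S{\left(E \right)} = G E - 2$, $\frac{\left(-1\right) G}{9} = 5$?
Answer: $94108$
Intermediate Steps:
$G = -45$ ($G = \left(-9\right) 5 = -45$)
$S{\left(E \right)} = 1 + \frac{45 E}{2}$ ($S{\left(E \right)} = - \frac{- 45 E - 2}{2} = - \frac{-2 - 45 E}{2} = 1 + \frac{45 E}{2}$)
$- 5 \left(S{\left(4 \right)} - 7\right) + 224 \cdot 422 = - 5 \left(\left(1 + \frac{45}{2} \cdot 4\right) - 7\right) + 224 \cdot 422 = - 5 \left(\left(1 + 90\right) - 7\right) + 94528 = - 5 \left(91 - 7\right) + 94528 = \left(-5\right) 84 + 94528 = -420 + 94528 = 94108$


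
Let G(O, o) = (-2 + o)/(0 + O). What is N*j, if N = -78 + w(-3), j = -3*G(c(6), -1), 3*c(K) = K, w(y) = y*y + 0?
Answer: -621/2 ≈ -310.50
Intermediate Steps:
w(y) = y² (w(y) = y² + 0 = y²)
c(K) = K/3
G(O, o) = (-2 + o)/O
j = 9/2 (j = -3*(-2 - 1)/((⅓)*6) = -3*(-3)/2 = -3*(-3/2) = 9/2 ≈ 4.5000)
N = -69 (N = -78 + (-3)² = -78 + 9 = -69)
N*j = -69*9/2 = -621/2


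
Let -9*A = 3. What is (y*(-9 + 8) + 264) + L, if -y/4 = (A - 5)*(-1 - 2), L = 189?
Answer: 517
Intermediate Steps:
A = -⅓ (A = -⅑*3 = -⅓ ≈ -0.33333)
y = -64 (y = -4*(-⅓ - 5)*(-1 - 2) = -(-64)*(-3)/3 = -4*16 = -64)
(y*(-9 + 8) + 264) + L = (-64*(-9 + 8) + 264) + 189 = (-64*(-1) + 264) + 189 = (64 + 264) + 189 = 328 + 189 = 517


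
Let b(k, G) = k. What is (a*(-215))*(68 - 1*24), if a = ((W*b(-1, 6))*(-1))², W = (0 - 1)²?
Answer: -9460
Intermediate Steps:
W = 1 (W = (-1)² = 1)
a = 1 (a = ((1*(-1))*(-1))² = (-1*(-1))² = 1² = 1)
(a*(-215))*(68 - 1*24) = (1*(-215))*(68 - 1*24) = -215*(68 - 24) = -215*44 = -9460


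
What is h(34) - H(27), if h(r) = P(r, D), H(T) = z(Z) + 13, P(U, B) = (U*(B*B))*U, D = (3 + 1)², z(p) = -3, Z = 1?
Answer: 295926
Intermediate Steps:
D = 16 (D = 4² = 16)
P(U, B) = B²*U² (P(U, B) = (U*B²)*U = B²*U²)
H(T) = 10 (H(T) = -3 + 13 = 10)
h(r) = 256*r² (h(r) = 16²*r² = 256*r²)
h(34) - H(27) = 256*34² - 1*10 = 256*1156 - 10 = 295936 - 10 = 295926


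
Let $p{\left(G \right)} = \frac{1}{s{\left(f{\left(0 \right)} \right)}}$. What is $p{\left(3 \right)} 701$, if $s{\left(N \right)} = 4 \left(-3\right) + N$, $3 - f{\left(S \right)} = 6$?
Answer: $- \frac{701}{15} \approx -46.733$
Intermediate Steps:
$f{\left(S \right)} = -3$ ($f{\left(S \right)} = 3 - 6 = -3$)
$s{\left(N \right)} = -12 + N$
$p{\left(G \right)} = - \frac{1}{15}$ ($p{\left(G \right)} = \frac{1}{-12 - 3} = \frac{1}{-15} = - \frac{1}{15}$)
$p{\left(3 \right)} 701 = \left(- \frac{1}{15}\right) 701 = - \frac{701}{15}$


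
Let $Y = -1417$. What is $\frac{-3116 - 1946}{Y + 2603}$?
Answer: $- \frac{2531}{593} \approx -4.2681$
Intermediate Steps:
$\frac{-3116 - 1946}{Y + 2603} = \frac{-3116 - 1946}{-1417 + 2603} = - \frac{5062}{1186} = \left(-5062\right) \frac{1}{1186} = - \frac{2531}{593}$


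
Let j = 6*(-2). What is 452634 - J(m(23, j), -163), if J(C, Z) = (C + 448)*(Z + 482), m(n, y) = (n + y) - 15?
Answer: 310998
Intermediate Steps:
j = -12
m(n, y) = -15 + n + y
J(C, Z) = (448 + C)*(482 + Z)
452634 - J(m(23, j), -163) = 452634 - (215936 + 448*(-163) + 482*(-15 + 23 - 12) + (-15 + 23 - 12)*(-163)) = 452634 - (215936 - 73024 + 482*(-4) - 4*(-163)) = 452634 - (215936 - 73024 - 1928 + 652) = 452634 - 1*141636 = 452634 - 141636 = 310998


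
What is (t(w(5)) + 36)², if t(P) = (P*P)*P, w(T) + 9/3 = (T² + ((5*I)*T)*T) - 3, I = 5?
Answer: 71337078783600400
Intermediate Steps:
w(T) = -6 + 26*T² (w(T) = -3 + ((T² + ((5*5)*T)*T) - 3) = -3 + ((T² + (25*T)*T) - 3) = -3 + ((T² + 25*T²) - 3) = -3 + (26*T² - 3) = -3 + (-3 + 26*T²) = -6 + 26*T²)
t(P) = P³ (t(P) = P²*P = P³)
(t(w(5)) + 36)² = ((-6 + 26*5²)³ + 36)² = ((-6 + 26*25)³ + 36)² = ((-6 + 650)³ + 36)² = (644³ + 36)² = (267089984 + 36)² = 267090020² = 71337078783600400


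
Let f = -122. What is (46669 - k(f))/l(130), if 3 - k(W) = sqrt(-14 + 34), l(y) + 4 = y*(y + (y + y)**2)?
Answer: 23333/4402448 + sqrt(5)/4402448 ≈ 0.0053005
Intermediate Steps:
l(y) = -4 + y*(y + 4*y**2) (l(y) = -4 + y*(y + (y + y)**2) = -4 + y*(y + (2*y)**2) = -4 + y*(y + 4*y**2))
k(W) = 3 - 2*sqrt(5) (k(W) = 3 - sqrt(-14 + 34) = 3 - sqrt(20) = 3 - 2*sqrt(5))
(46669 - k(f))/l(130) = (46669 - (3 - 2*sqrt(5)))/(-4 + 130**2 + 4*130**3) = (46669 + (-3 + 2*sqrt(5)))/(-4 + 16900 + 4*2197000) = (46666 + 2*sqrt(5))/(-4 + 16900 + 8788000) = (46666 + 2*sqrt(5))/8804896 = (46666 + 2*sqrt(5))*(1/8804896) = 23333/4402448 + sqrt(5)/4402448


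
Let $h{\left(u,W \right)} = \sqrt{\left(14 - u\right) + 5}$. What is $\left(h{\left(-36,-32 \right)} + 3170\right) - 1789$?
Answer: $1381 + \sqrt{55} \approx 1388.4$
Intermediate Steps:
$h{\left(u,W \right)} = \sqrt{19 - u}$
$\left(h{\left(-36,-32 \right)} + 3170\right) - 1789 = \left(\sqrt{19 - -36} + 3170\right) - 1789 = \left(\sqrt{19 + 36} + 3170\right) - 1789 = \left(\sqrt{55} + 3170\right) - 1789 = \left(3170 + \sqrt{55}\right) - 1789 = 1381 + \sqrt{55}$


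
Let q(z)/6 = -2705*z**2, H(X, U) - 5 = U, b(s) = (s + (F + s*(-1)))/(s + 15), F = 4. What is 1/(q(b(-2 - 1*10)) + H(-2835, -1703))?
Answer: -3/91654 ≈ -3.2732e-5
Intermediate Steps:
b(s) = 4/(15 + s) (b(s) = (s + (4 + s*(-1)))/(s + 15) = (s + (4 - s))/(15 + s) = 4/(15 + s))
H(X, U) = 5 + U
q(z) = -16230*z**2 (q(z) = 6*(-2705*z**2) = -16230*z**2)
1/(q(b(-2 - 1*10)) + H(-2835, -1703)) = 1/(-16230*16/(15 + (-2 - 1*10))**2 + (5 - 1703)) = 1/(-16230*16/(15 + (-2 - 10))**2 - 1698) = 1/(-16230*16/(15 - 12)**2 - 1698) = 1/(-16230*(4/3)**2 - 1698) = 1/(-16230*16/9 - 1698) = 1/(-86560/3 - 1698) = 1/(-91654/3) = -3/91654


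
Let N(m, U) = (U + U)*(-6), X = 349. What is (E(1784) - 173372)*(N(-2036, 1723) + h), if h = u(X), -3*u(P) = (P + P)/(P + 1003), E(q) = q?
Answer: 599575329823/169 ≈ 3.5478e+9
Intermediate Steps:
u(P) = -2*P/(3*(1003 + P)) (u(P) = -(P + P)/(3*(P + 1003)) = -2*P/(3*(1003 + P)))
h = -349/2028 (h = -2*349/(3009 + 3*349) = -2*349/(3009 + 1047) = -2*349/4056 = -2*349*1/4056 = -349/2028 ≈ -0.17209)
N(m, U) = -12*U (N(m, U) = (2*U)*(-6) = -12*U)
(E(1784) - 173372)*(N(-2036, 1723) + h) = (1784 - 173372)*(-12*1723 - 349/2028) = -171588*(-20676 - 349/2028) = -171588*(-41931277/2028) = 599575329823/169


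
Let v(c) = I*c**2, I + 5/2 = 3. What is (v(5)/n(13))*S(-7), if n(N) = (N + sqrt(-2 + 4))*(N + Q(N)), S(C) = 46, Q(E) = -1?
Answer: 7475/2004 - 575*sqrt(2)/2004 ≈ 3.3243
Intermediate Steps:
I = 1/2 (I = -5/2 + 3 = 1/2 ≈ 0.50000)
v(c) = c**2/2
n(N) = (-1 + N)*(N + sqrt(2)) (n(N) = (N + sqrt(-2 + 4))*(N - 1) = (N + sqrt(2))*(-1 + N) = (-1 + N)*(N + sqrt(2)))
(v(5)/n(13))*S(-7) = (((1/2)*5**2)/(13**2 - 1*13 - sqrt(2) + 13*sqrt(2)))*46 = (((1/2)*25)/(169 - 13 - sqrt(2) + 13*sqrt(2)))*46 = (25/(2*(156 + 12*sqrt(2))))*46 = 575/(156 + 12*sqrt(2))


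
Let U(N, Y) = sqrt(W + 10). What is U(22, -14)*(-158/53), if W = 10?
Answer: -316*sqrt(5)/53 ≈ -13.332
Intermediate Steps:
U(N, Y) = 2*sqrt(5) (U(N, Y) = sqrt(10 + 10) = sqrt(20) = 2*sqrt(5))
U(22, -14)*(-158/53) = (2*sqrt(5))*(-158/53) = -316*sqrt(5)/53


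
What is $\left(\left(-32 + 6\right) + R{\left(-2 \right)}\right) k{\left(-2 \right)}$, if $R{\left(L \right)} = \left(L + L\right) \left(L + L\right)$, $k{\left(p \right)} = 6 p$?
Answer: $120$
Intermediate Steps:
$R{\left(L \right)} = 4 L^{2}$ ($R{\left(L \right)} = 2 L 2 L = 4 L^{2}$)
$\left(\left(-32 + 6\right) + R{\left(-2 \right)}\right) k{\left(-2 \right)} = \left(\left(-32 + 6\right) + 4 \left(-2\right)^{2}\right) 6 \left(-2\right) = \left(-26 + 4 \cdot 4\right) \left(-12\right) = \left(-26 + 16\right) \left(-12\right) = \left(-10\right) \left(-12\right) = 120$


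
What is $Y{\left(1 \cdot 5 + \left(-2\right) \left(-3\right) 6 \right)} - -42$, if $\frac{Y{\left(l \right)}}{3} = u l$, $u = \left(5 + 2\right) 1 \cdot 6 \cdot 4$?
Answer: $20706$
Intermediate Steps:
$u = 168$ ($u = 7 \cdot 6 \cdot 4 = 7 \cdot 24 = 168$)
$Y{\left(l \right)} = 504 l$ ($Y{\left(l \right)} = 3 \cdot 168 l = 504 l$)
$Y{\left(1 \cdot 5 + \left(-2\right) \left(-3\right) 6 \right)} - -42 = 504 \left(1 \cdot 5 + \left(-2\right) \left(-3\right) 6\right) - -42 = 504 \left(5 + 6 \cdot 6\right) + 42 = 504 \left(5 + 36\right) + 42 = 504 \cdot 41 + 42 = 20664 + 42 = 20706$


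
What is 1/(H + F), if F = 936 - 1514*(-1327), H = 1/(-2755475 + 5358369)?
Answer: 2602894/5231853380517 ≈ 4.9751e-7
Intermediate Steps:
H = 1/2602894 ≈ 3.8419e-7
F = 2010014 (F = 936 + 2009078 = 2010014)
1/(H + F) = 1/(1/2602894 + 2010014) = 1/(5231853380517/2602894) = 2602894/5231853380517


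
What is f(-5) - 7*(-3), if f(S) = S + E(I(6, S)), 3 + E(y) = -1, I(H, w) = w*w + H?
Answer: 12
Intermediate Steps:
I(H, w) = H + w² (I(H, w) = w² + H = H + w²)
E(y) = -4 (E(y) = -3 - 1 = -4)
f(S) = -4 + S (f(S) = S - 4 = -4 + S)
f(-5) - 7*(-3) = (-4 - 5) - 7*(-3) = -9 + 21 = 12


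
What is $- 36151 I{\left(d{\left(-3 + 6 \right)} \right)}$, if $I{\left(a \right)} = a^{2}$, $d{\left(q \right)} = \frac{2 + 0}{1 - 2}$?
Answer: $-144604$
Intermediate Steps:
$d{\left(q \right)} = -2$ ($d{\left(q \right)} = \frac{2}{-1} = 2 \left(-1\right) = -2$)
$- 36151 I{\left(d{\left(-3 + 6 \right)} \right)} = - 36151 \left(-2\right)^{2} = \left(-36151\right) 4 = -144604$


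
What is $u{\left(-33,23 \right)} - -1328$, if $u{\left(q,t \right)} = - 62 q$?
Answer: $3374$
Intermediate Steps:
$u{\left(-33,23 \right)} - -1328 = \left(-62\right) \left(-33\right) - -1328 = 2046 + 1328 = 3374$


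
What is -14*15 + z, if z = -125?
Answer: -335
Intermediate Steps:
-14*15 + z = -14*15 - 125 = -210 - 125 = -335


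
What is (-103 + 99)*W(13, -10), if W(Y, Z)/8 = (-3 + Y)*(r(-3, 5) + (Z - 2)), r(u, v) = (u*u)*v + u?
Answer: -9600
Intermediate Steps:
r(u, v) = u + v*u² (r(u, v) = u²*v + u = v*u² + u = u + v*u²)
W(Y, Z) = 8*(-3 + Y)*(40 + Z) (W(Y, Z) = 8*((-3 + Y)*(-3*(1 - 3*5) + (Z - 2))) = 8*((-3 + Y)*(-3*(1 - 15) + (-2 + Z))) = 8*((-3 + Y)*(-3*(-14) + (-2 + Z))) = 8*((-3 + Y)*(42 + (-2 + Z))) = 8*((-3 + Y)*(40 + Z)) = 8*(-3 + Y)*(40 + Z))
(-103 + 99)*W(13, -10) = (-103 + 99)*(-960 - 24*(-10) + 320*13 + 8*13*(-10)) = -4*(-960 + 240 + 4160 - 1040) = -4*2400 = -9600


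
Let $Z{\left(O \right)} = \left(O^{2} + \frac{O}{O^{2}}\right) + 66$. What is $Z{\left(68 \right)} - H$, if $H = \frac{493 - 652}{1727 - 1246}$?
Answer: $\frac{153411813}{32708} \approx 4690.3$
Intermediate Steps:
$Z{\left(O \right)} = 66 + \frac{1}{O} + O^{2}$ ($Z{\left(O \right)} = \left(O^{2} + \frac{O}{O^{2}}\right) + 66 = \left(O^{2} + \frac{1}{O}\right) + 66 = \left(\frac{1}{O} + O^{2}\right) + 66 = 66 + \frac{1}{O} + O^{2}$)
$H = - \frac{159}{481} \approx -0.33056$
$Z{\left(68 \right)} - H = \left(66 + \frac{1}{68} + 68^{2}\right) - - \frac{159}{481} = \left(66 + \frac{1}{68} + 4624\right) + \frac{159}{481} = \frac{318921}{68} + \frac{159}{481} = \frac{153411813}{32708}$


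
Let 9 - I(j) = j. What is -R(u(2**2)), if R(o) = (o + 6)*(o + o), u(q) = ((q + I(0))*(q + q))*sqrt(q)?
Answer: -89024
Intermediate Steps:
I(j) = 9 - j
u(q) = 2*q**(3/2)*(9 + q) (u(q) = ((q + (9 - 1*0))*(q + q))*sqrt(q) = ((q + (9 + 0))*(2*q))*sqrt(q) = ((q + 9)*(2*q))*sqrt(q) = ((9 + q)*(2*q))*sqrt(q) = (2*q*(9 + q))*sqrt(q) = 2*q**(3/2)*(9 + q))
R(o) = 2*o*(6 + o) (R(o) = (6 + o)*(2*o) = 2*o*(6 + o))
-R(u(2**2)) = -2*2*(2**2)**(3/2)*(9 + 2**2)*(6 + 2*(2**2)**(3/2)*(9 + 2**2)) = -2*2*4**(3/2)*(9 + 4)*(6 + 2*4**(3/2)*(9 + 4)) = -2*2*8*13*(6 + 2*8*13) = -2*208*(6 + 208) = -2*208*214 = -1*89024 = -89024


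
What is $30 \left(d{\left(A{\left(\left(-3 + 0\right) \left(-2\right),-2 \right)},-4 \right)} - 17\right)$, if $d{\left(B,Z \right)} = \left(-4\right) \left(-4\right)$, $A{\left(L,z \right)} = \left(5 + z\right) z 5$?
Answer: $-30$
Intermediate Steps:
$A{\left(L,z \right)} = 5 z \left(5 + z\right)$ ($A{\left(L,z \right)} = \left(5 + z\right) 5 z = 5 z \left(5 + z\right)$)
$d{\left(B,Z \right)} = 16$
$30 \left(d{\left(A{\left(\left(-3 + 0\right) \left(-2\right),-2 \right)},-4 \right)} - 17\right) = 30 \left(16 - 17\right) = 30 \left(-1\right) = -30$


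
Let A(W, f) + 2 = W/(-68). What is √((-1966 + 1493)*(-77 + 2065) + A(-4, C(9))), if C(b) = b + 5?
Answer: 13*I*√1608013/17 ≈ 969.7*I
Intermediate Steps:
C(b) = 5 + b
A(W, f) = -2 - W/68 (A(W, f) = -2 + W/(-68) = -2 + W*(-1/68) = -2 - W/68)
√((-1966 + 1493)*(-77 + 2065) + A(-4, C(9))) = √((-1966 + 1493)*(-77 + 2065) + (-2 - 1/68*(-4))) = √(-473*1988 + (-2 + 1/17)) = √(-940324 - 33/17) = √(-15985541/17) = 13*I*√1608013/17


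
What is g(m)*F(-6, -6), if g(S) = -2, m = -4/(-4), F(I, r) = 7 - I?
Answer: -26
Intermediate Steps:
m = 1 (m = -4*(-¼) = 1)
g(m)*F(-6, -6) = -2*(7 - 1*(-6)) = -2*(7 + 6) = -2*13 = -26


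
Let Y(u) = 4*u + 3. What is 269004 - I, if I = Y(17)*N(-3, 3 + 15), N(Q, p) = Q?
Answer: 269217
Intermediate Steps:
Y(u) = 3 + 4*u
I = -213 (I = (3 + 4*17)*(-3) = (3 + 68)*(-3) = 71*(-3) = -213)
269004 - I = 269004 - 1*(-213) = 269004 + 213 = 269217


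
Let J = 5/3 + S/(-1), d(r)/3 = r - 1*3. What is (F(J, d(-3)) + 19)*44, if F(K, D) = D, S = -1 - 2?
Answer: 44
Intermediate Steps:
d(r) = -9 + 3*r (d(r) = 3*(r - 1*3) = 3*(r - 3) = 3*(-3 + r) = -9 + 3*r)
S = -3
J = 14/3 (J = 5/3 - 3/(-1) = 5*(⅓) - 3*(-1) = 5/3 + 3 = 14/3 ≈ 4.6667)
(F(J, d(-3)) + 19)*44 = ((-9 + 3*(-3)) + 19)*44 = ((-9 - 9) + 19)*44 = (-18 + 19)*44 = 1*44 = 44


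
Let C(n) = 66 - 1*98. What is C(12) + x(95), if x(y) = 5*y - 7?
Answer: 436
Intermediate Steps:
C(n) = -32 (C(n) = 66 - 98 = -32)
x(y) = -7 + 5*y
C(12) + x(95) = -32 + (-7 + 5*95) = -32 + (-7 + 475) = -32 + 468 = 436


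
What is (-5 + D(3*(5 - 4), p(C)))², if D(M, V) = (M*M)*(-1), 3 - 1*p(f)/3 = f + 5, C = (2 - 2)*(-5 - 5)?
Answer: 196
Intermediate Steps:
C = 0 (C = 0*(-10) = 0)
p(f) = -6 - 3*f (p(f) = 9 - 3*(f + 5) = 9 - 3*(5 + f) = 9 + (-15 - 3*f) = -6 - 3*f)
D(M, V) = -M² (D(M, V) = M²*(-1) = -M²)
(-5 + D(3*(5 - 4), p(C)))² = (-5 - (3*(5 - 4))²)² = (-5 - (3*1)²)² = (-5 - 1*3²)² = (-5 - 1*9)² = (-5 - 9)² = (-14)² = 196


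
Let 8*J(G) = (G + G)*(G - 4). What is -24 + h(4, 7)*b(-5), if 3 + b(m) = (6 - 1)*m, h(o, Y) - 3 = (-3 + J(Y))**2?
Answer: -999/4 ≈ -249.75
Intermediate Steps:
J(G) = G*(-4 + G)/4 (J(G) = ((G + G)*(G - 4))/8 = ((2*G)*(-4 + G))/8 = (2*G*(-4 + G))/8 = G*(-4 + G)/4)
h(o, Y) = 3 + (-3 + Y*(-4 + Y)/4)**2
b(m) = -3 + 5*m (b(m) = -3 + (6 - 1)*m = -3 + 5*m)
-24 + h(4, 7)*b(-5) = -24 + (3 + (-12 + 7*(-4 + 7))**2/16)*(-3 + 5*(-5)) = -24 + (3 + (-12 + 7*3)**2/16)*(-3 - 25) = -24 + (3 + (-12 + 21)**2/16)*(-28) = -24 + (3 + (1/16)*9**2)*(-28) = -24 + (3 + (1/16)*81)*(-28) = -24 + (3 + 81/16)*(-28) = -24 + (129/16)*(-28) = -24 - 903/4 = -999/4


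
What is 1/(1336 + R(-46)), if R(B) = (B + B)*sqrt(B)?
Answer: 167/271780 + 23*I*sqrt(46)/543560 ≈ 0.00061447 + 0.00028699*I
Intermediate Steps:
R(B) = 2*B**(3/2) (R(B) = (2*B)*sqrt(B) = 2*B**(3/2))
1/(1336 + R(-46)) = 1/(1336 + 2*(-46)**(3/2)) = 1/(1336 + 2*(-46*I*sqrt(46))) = 1/(1336 - 92*I*sqrt(46))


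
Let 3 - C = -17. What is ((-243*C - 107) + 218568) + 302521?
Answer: 516122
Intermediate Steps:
C = 20 (C = 3 - 1*(-17) = 3 + 17 = 20)
((-243*C - 107) + 218568) + 302521 = ((-243*20 - 107) + 218568) + 302521 = ((-4860 - 107) + 218568) + 302521 = (-4967 + 218568) + 302521 = 213601 + 302521 = 516122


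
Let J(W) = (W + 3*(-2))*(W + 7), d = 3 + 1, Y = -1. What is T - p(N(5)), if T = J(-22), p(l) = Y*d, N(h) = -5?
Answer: 424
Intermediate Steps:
d = 4
J(W) = (-6 + W)*(7 + W) (J(W) = (W - 6)*(7 + W) = (-6 + W)*(7 + W))
p(l) = -4 (p(l) = -1*4 = -4)
T = 420 (T = -42 - 22 + (-22)² = -42 - 22 + 484 = 420)
T - p(N(5)) = 420 - 1*(-4) = 420 + 4 = 424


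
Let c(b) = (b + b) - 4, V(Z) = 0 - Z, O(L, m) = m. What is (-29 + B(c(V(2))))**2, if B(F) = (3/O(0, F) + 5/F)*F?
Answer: 441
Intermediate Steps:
V(Z) = -Z
c(b) = -4 + 2*b (c(b) = 2*b - 4 = -4 + 2*b)
B(F) = 8 (B(F) = (3/F + 5/F)*F = (8/F)*F = 8)
(-29 + B(c(V(2))))**2 = (-29 + 8)**2 = (-21)**2 = 441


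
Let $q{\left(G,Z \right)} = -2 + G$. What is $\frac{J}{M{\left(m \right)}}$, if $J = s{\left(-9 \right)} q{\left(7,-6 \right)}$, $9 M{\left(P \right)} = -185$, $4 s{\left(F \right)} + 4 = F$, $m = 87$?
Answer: $\frac{117}{148} \approx 0.79054$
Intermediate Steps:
$s{\left(F \right)} = -1 + \frac{F}{4}$
$M{\left(P \right)} = - \frac{185}{9}$ ($M{\left(P \right)} = \frac{1}{9} \left(-185\right) = - \frac{185}{9}$)
$J = - \frac{65}{4}$ ($J = \left(-1 + \frac{1}{4} \left(-9\right)\right) \left(-2 + 7\right) = \left(-1 - \frac{9}{4}\right) 5 = \left(- \frac{13}{4}\right) 5 = - \frac{65}{4} \approx -16.25$)
$\frac{J}{M{\left(m \right)}} = - \frac{65}{4 \left(- \frac{185}{9}\right)} = \left(- \frac{65}{4}\right) \left(- \frac{9}{185}\right) = \frac{117}{148}$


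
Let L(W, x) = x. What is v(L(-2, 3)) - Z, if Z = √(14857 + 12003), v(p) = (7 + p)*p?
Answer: 30 - 2*√6715 ≈ -133.89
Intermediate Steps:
v(p) = p*(7 + p)
Z = 2*√6715 (Z = √26860 = 2*√6715 ≈ 163.89)
v(L(-2, 3)) - Z = 3*(7 + 3) - 2*√6715 = 3*10 - 2*√6715 = 30 - 2*√6715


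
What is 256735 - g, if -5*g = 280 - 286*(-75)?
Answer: 261081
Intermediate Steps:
g = -4346 (g = -(280 - 286*(-75))/5 = -(280 + 21450)/5 = -⅕*21730 = -4346)
256735 - g = 256735 - 1*(-4346) = 256735 + 4346 = 261081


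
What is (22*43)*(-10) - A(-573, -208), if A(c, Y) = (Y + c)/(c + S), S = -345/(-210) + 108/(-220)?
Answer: -4166056950/440323 ≈ -9461.4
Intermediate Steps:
S = 887/770 (S = -345*(-1/210) + 108*(-1/220) = 23/14 - 27/55 = 887/770 ≈ 1.1519)
A(c, Y) = (Y + c)/(887/770 + c) (A(c, Y) = (Y + c)/(c + 887/770) = (Y + c)/(887/770 + c))
(22*43)*(-10) - A(-573, -208) = (22*43)*(-10) - 770*(-208 - 573)/(887 + 770*(-573)) = 946*(-10) - 770*(-781)/(887 - 441210) = -9460 - 770*(-781)/(-440323) = -9460 - 770*(-1)*(-781)/440323 = -9460 - 1*601370/440323 = -9460 - 601370/440323 = -4166056950/440323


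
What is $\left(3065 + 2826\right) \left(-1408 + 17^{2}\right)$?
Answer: $-6592029$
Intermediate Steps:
$\left(3065 + 2826\right) \left(-1408 + 17^{2}\right) = 5891 \left(-1408 + 289\right) = 5891 \left(-1119\right) = -6592029$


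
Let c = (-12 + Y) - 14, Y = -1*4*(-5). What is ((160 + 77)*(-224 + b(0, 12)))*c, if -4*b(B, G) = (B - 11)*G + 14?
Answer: 276579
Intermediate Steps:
b(B, G) = -7/2 - G*(-11 + B)/4 (b(B, G) = -((B - 11)*G + 14)/4 = -((-11 + B)*G + 14)/4 = -(G*(-11 + B) + 14)/4 = -(14 + G*(-11 + B))/4 = -7/2 - G*(-11 + B)/4)
Y = 20 (Y = -4*(-5) = 20)
c = -6 (c = (-12 + 20) - 14 = 8 - 14 = -6)
((160 + 77)*(-224 + b(0, 12)))*c = ((160 + 77)*(-224 + (-7/2 + (11/4)*12 - ¼*0*12)))*(-6) = (237*(-224 + (-7/2 + 33 + 0)))*(-6) = (237*(-224 + 59/2))*(-6) = (237*(-389/2))*(-6) = -92193/2*(-6) = 276579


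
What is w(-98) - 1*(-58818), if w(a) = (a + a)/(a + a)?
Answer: 58819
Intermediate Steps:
w(a) = 1 (w(a) = (2*a)/((2*a)) = (2*a)*(1/(2*a)) = 1)
w(-98) - 1*(-58818) = 1 - 1*(-58818) = 1 + 58818 = 58819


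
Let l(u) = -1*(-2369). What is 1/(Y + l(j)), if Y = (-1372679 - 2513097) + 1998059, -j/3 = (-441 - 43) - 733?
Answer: -1/1885348 ≈ -5.3041e-7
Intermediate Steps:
j = 3651 (j = -3*((-441 - 43) - 733) = -3*(-484 - 733) = -3*(-1217) = 3651)
Y = -1887717 (Y = -3885776 + 1998059 = -1887717)
l(u) = 2369
1/(Y + l(j)) = 1/(-1887717 + 2369) = 1/(-1885348) = -1/1885348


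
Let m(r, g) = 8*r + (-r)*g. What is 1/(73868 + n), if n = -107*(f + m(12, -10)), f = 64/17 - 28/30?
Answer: 255/12865526 ≈ 1.9820e-5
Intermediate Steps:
m(r, g) = 8*r - g*r
f = 722/255 (f = 64*(1/17) - 28*1/30 = 64/17 - 14/15 = 722/255 ≈ 2.8314)
n = -5970814/255 (n = -107*(722/255 + 12*(8 - 1*(-10))) = -107*(722/255 + 12*(8 + 10)) = -107*(722/255 + 12*18) = -107*(722/255 + 216) = -107*55802/255 = -5970814/255 ≈ -23415.)
1/(73868 + n) = 1/(73868 - 5970814/255) = 1/(12865526/255) = 255/12865526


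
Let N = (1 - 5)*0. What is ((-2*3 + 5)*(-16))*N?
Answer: 0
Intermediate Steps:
N = 0 (N = -4*0 = 0)
((-2*3 + 5)*(-16))*N = ((-2*3 + 5)*(-16))*0 = ((-6 + 5)*(-16))*0 = -1*(-16)*0 = 16*0 = 0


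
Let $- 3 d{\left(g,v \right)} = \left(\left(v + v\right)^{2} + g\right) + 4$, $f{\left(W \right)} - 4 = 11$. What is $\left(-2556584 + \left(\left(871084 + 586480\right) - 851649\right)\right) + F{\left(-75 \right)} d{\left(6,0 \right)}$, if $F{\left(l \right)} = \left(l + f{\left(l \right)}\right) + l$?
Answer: $-1950219$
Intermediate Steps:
$f{\left(W \right)} = 15$ ($f{\left(W \right)} = 4 + 11 = 15$)
$F{\left(l \right)} = 15 + 2 l$ ($F{\left(l \right)} = \left(l + 15\right) + l = \left(15 + l\right) + l = 15 + 2 l$)
$d{\left(g,v \right)} = - \frac{4}{3} - \frac{4 v^{2}}{3} - \frac{g}{3}$ ($d{\left(g,v \right)} = - \frac{\left(\left(v + v\right)^{2} + g\right) + 4}{3} = - \frac{\left(\left(2 v\right)^{2} + g\right) + 4}{3} = - \frac{\left(4 v^{2} + g\right) + 4}{3} = - \frac{\left(g + 4 v^{2}\right) + 4}{3} = - \frac{4 + g + 4 v^{2}}{3} = - \frac{4}{3} - \frac{4 v^{2}}{3} - \frac{g}{3}$)
$\left(-2556584 + \left(\left(871084 + 586480\right) - 851649\right)\right) + F{\left(-75 \right)} d{\left(6,0 \right)} = \left(-2556584 + \left(\left(871084 + 586480\right) - 851649\right)\right) + \left(15 + 2 \left(-75\right)\right) \left(- \frac{4}{3} - \frac{4 \cdot 0^{2}}{3} - 2\right) = \left(-2556584 + \left(1457564 - 851649\right)\right) + \left(15 - 150\right) \left(- \frac{4}{3} - 0 - 2\right) = \left(-2556584 + 605915\right) - 135 \left(- \frac{4}{3} + 0 - 2\right) = -1950669 - -450 = -1950669 + 450 = -1950219$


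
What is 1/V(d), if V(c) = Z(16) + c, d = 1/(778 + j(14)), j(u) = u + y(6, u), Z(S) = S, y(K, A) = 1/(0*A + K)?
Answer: 4753/76054 ≈ 0.062495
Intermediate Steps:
y(K, A) = 1/K (y(K, A) = 1/(0 + K) = 1/K)
j(u) = ⅙ + u (j(u) = u + 1/6 = u + ⅙ = ⅙ + u)
d = 6/4753 (d = 1/(778 + (⅙ + 14)) = 1/(778 + 85/6) = 1/(4753/6) = 6/4753 ≈ 0.0012624)
V(c) = 16 + c
1/V(d) = 1/(16 + 6/4753) = 1/(76054/4753) = 4753/76054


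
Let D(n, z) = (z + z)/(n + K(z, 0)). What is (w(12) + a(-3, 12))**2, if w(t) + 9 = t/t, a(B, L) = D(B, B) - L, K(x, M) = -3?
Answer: 361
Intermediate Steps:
D(n, z) = 2*z/(-3 + n) (D(n, z) = (z + z)/(n - 3) = (2*z)/(-3 + n) = 2*z/(-3 + n))
a(B, L) = -L + 2*B/(-3 + B) (a(B, L) = 2*B/(-3 + B) - L = -L + 2*B/(-3 + B))
w(t) = -8 (w(t) = -9 + t/t = -9 + 1 = -8)
(w(12) + a(-3, 12))**2 = (-8 + (2*(-3) - 1*12*(-3 - 3))/(-3 - 3))**2 = (-8 + (-6 - 1*12*(-6))/(-6))**2 = (-8 - (-6 + 72)/6)**2 = (-8 - 1/6*66)**2 = (-8 - 11)**2 = (-19)**2 = 361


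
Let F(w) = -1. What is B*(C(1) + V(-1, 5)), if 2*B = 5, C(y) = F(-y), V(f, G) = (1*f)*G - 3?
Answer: -45/2 ≈ -22.500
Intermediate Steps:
V(f, G) = -3 + G*f (V(f, G) = f*G - 3 = G*f - 3 = -3 + G*f)
C(y) = -1
B = 5/2 (B = (1/2)*5 = 5/2 ≈ 2.5000)
B*(C(1) + V(-1, 5)) = 5*(-1 + (-3 + 5*(-1)))/2 = 5*(-1 + (-3 - 5))/2 = 5*(-1 - 8)/2 = (5/2)*(-9) = -45/2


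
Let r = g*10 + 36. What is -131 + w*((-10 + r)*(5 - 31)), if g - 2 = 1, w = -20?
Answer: 28989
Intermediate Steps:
g = 3 (g = 2 + 1 = 3)
r = 66 (r = 3*10 + 36 = 30 + 36 = 66)
-131 + w*((-10 + r)*(5 - 31)) = -131 - 20*(-10 + 66)*(5 - 31) = -131 - 1120*(-26) = -131 - 20*(-1456) = -131 + 29120 = 28989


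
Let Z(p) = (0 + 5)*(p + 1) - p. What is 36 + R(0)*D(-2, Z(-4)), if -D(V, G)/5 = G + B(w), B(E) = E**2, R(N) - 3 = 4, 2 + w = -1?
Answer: 106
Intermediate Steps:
w = -3 (w = -2 - 1 = -3)
R(N) = 7 (R(N) = 3 + 4 = 7)
Z(p) = 5 + 4*p (Z(p) = 5*(1 + p) - p = (5 + 5*p) - p = 5 + 4*p)
D(V, G) = -45 - 5*G (D(V, G) = -5*(G + (-3)**2) = -5*(G + 9) = -5*(9 + G) = -45 - 5*G)
36 + R(0)*D(-2, Z(-4)) = 36 + 7*(-45 - 5*(5 + 4*(-4))) = 36 + 7*(-45 - 5*(5 - 16)) = 36 + 7*(-45 - 5*(-11)) = 36 + 7*(-45 + 55) = 36 + 7*10 = 36 + 70 = 106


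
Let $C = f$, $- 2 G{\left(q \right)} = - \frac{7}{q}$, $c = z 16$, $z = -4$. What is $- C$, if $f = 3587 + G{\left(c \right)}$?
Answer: $- \frac{459129}{128} \approx -3586.9$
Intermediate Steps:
$c = -64$ ($c = \left(-4\right) 16 = -64$)
$G{\left(q \right)} = \frac{7}{2 q}$ ($G{\left(q \right)} = - \frac{\left(-7\right) \frac{1}{q}}{2} = \frac{7}{2 q}$)
$f = \frac{459129}{128}$ ($f = 3587 + \frac{7}{2 \left(-64\right)} = 3587 + \frac{7}{2} \left(- \frac{1}{64}\right) = 3587 - \frac{7}{128} = \frac{459129}{128} \approx 3586.9$)
$C = \frac{459129}{128} \approx 3586.9$
$- C = \left(-1\right) \frac{459129}{128} = - \frac{459129}{128}$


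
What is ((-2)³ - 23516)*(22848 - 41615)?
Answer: 441474908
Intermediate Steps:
((-2)³ - 23516)*(22848 - 41615) = (-8 - 23516)*(-18767) = -23524*(-18767) = 441474908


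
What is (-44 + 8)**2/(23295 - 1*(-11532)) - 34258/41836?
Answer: -189813985/242837062 ≈ -0.78165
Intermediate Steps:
(-44 + 8)**2/(23295 - 1*(-11532)) - 34258/41836 = (-36)**2/(23295 + 11532) - 34258*1/41836 = 1296/34827 - 17129/20918 = 1296*(1/34827) - 17129/20918 = 432/11609 - 17129/20918 = -189813985/242837062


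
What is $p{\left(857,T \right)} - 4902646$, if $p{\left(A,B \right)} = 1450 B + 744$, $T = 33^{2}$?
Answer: $-3322852$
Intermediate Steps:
$T = 1089$
$p{\left(A,B \right)} = 744 + 1450 B$
$p{\left(857,T \right)} - 4902646 = \left(744 + 1450 \cdot 1089\right) - 4902646 = \left(744 + 1579050\right) - 4902646 = 1579794 - 4902646 = -3322852$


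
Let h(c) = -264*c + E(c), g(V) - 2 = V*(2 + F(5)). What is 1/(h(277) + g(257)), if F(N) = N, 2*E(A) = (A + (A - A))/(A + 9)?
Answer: -572/40798767 ≈ -1.4020e-5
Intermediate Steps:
E(A) = A/(2*(9 + A)) (E(A) = ((A + (A - A))/(A + 9))/2 = ((A + 0)/(9 + A))/2 = (A/(9 + A))/2 = A/(2*(9 + A)))
g(V) = 2 + 7*V (g(V) = 2 + V*(2 + 5) = 2 + V*7 = 2 + 7*V)
h(c) = -264*c + c/(2*(9 + c))
1/(h(277) + g(257)) = 1/((½)*277*(-4751 - 528*277)/(9 + 277) + (2 + 7*257)) = 1/((½)*277*(-4751 - 146256)/286 + (2 + 1799)) = 1/((½)*277*(1/286)*(-151007) + 1801) = 1/(-41828939/572 + 1801) = 1/(-40798767/572) = -572/40798767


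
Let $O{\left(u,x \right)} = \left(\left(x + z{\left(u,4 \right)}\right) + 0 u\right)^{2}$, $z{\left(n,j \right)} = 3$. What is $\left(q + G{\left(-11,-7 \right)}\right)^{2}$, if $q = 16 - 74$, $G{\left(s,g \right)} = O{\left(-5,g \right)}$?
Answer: $1764$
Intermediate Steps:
$O{\left(u,x \right)} = \left(3 + x\right)^{2}$ ($O{\left(u,x \right)} = \left(\left(x + 3\right) + 0 u\right)^{2} = \left(\left(3 + x\right) + 0\right)^{2} = \left(3 + x\right)^{2}$)
$G{\left(s,g \right)} = \left(3 + g\right)^{2}$
$q = -58$ ($q = 16 - 74 = -58$)
$\left(q + G{\left(-11,-7 \right)}\right)^{2} = \left(-58 + \left(3 - 7\right)^{2}\right)^{2} = \left(-58 + \left(-4\right)^{2}\right)^{2} = \left(-58 + 16\right)^{2} = \left(-42\right)^{2} = 1764$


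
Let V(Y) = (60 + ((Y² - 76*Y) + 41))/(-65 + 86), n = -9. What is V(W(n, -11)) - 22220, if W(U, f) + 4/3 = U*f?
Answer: -4179626/189 ≈ -22114.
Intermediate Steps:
W(U, f) = -4/3 + U*f
V(Y) = 101/21 - 76*Y/21 + Y²/21 (V(Y) = (60 + (41 + Y² - 76*Y))/21 = (101 + Y² - 76*Y)*(1/21) = 101/21 - 76*Y/21 + Y²/21)
V(W(n, -11)) - 22220 = (101/21 - 76*(-4/3 - 9*(-11))/21 + (-4/3 - 9*(-11))²/21) - 22220 = (101/21 - 76*(-4/3 + 99)/21 + (-4/3 + 99)²/21) - 22220 = (101/21 - 76/21*293/3 + (293/3)²/21) - 22220 = (101/21 - 22268/63 + (1/21)*(85849/9)) - 22220 = (101/21 - 22268/63 + 85849/189) - 22220 = 19954/189 - 22220 = -4179626/189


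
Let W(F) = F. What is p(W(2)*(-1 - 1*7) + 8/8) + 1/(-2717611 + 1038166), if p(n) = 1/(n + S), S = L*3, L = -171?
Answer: -559991/295582320 ≈ -0.0018945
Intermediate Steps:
S = -513 (S = -171*3 = -513)
p(n) = 1/(-513 + n) (p(n) = 1/(n - 513) = 1/(-513 + n))
p(W(2)*(-1 - 1*7) + 8/8) + 1/(-2717611 + 1038166) = 1/(-513 + (2*(-1 - 1*7) + 8/8)) + 1/(-2717611 + 1038166) = 1/(-513 + (2*(-1 - 7) + 8*(⅛))) + 1/(-1679445) = 1/(-513 + (2*(-8) + 1)) - 1/1679445 = 1/(-513 + (-16 + 1)) - 1/1679445 = 1/(-513 - 15) - 1/1679445 = 1/(-528) - 1/1679445 = -1/528 - 1/1679445 = -559991/295582320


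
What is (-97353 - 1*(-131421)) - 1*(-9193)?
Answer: 43261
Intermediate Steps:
(-97353 - 1*(-131421)) - 1*(-9193) = (-97353 + 131421) + 9193 = 34068 + 9193 = 43261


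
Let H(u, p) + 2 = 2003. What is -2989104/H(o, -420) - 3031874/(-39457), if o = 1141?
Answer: -37291432218/26317819 ≈ -1417.0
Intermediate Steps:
H(u, p) = 2001 (H(u, p) = -2 + 2003 = 2001)
-2989104/H(o, -420) - 3031874/(-39457) = -2989104/2001 - 3031874/(-39457) = -2989104*1/2001 - 3031874*(-1/39457) = -996368/667 + 3031874/39457 = -37291432218/26317819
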